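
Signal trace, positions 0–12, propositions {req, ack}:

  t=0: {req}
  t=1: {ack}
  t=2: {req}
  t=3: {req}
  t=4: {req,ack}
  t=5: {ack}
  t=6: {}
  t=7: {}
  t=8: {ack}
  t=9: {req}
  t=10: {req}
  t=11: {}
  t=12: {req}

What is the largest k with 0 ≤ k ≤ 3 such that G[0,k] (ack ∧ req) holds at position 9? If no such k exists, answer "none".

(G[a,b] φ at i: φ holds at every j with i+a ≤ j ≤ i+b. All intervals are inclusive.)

(ack ∧ req) must hold from j=9 onward; find where it first fails.
  j=9: fails → no k works.

none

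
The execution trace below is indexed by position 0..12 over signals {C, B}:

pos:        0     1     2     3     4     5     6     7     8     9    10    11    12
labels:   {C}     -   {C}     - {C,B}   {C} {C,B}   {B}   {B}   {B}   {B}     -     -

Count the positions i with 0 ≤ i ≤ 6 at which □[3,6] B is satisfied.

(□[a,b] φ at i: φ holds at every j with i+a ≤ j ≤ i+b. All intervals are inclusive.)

2

Evaluate at each i in [0,6]:
  i=0: ✗ (fails at j=3)
  i=1: ✗ (fails at j=5)
  i=2: ✗ (fails at j=5)
  i=3: ✓ (all of [6,9])
  i=4: ✓ (all of [7,10])
  i=5: ✗ (fails at j=11)
  i=6: ✗ (fails at j=11)
Positions where it holds: {3, 4} → 2.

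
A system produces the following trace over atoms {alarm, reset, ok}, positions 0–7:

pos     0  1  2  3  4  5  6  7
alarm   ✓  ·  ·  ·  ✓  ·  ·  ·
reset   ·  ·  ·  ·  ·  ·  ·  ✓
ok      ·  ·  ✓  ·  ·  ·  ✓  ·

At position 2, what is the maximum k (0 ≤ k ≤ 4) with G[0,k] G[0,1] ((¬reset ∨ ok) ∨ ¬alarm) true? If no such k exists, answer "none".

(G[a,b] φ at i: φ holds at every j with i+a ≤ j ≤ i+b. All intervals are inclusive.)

G[0,1] ((¬reset ∨ ok) ∨ ¬alarm) must hold from j=2 onward; find where it first fails.
  j=2: holds
  j=3: holds
  j=4: holds
  j=5: holds
  j=6: holds
Holds through j=6; largest k = 4.

4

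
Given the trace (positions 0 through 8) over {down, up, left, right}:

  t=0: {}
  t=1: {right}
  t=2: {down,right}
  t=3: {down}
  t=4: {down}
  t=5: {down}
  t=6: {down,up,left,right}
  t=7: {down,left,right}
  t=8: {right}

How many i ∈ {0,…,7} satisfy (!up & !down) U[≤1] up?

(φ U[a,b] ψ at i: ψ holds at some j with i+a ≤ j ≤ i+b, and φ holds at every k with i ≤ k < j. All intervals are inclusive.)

1

Evaluate at each i in [0,7]:
  i=0: ✗ (no rhs in [0,1])
  i=1: ✗ (no rhs in [1,2])
  i=2: ✗ (no rhs in [2,3])
  i=3: ✗ (no rhs in [3,4])
  i=4: ✗ (no rhs in [4,5])
  i=5: ✗ (lhs fails at k=5 before rhs at j=6)
  i=6: ✓ (rhs at j=6)
  i=7: ✗ (no rhs in [7,8])
Positions where it holds: {6} → 1.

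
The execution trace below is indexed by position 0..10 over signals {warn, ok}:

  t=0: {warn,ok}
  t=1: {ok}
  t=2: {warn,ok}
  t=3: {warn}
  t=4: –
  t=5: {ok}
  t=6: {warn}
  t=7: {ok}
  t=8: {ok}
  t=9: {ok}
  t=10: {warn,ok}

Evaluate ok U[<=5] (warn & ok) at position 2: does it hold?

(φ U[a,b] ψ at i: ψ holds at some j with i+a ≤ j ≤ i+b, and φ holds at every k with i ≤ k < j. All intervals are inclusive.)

Need some j in [2,7] with (warn & ok), and ok at every k in [2,j-1].
  j=2: (warn & ok) holds; no prefix to check → satisfied.

Yes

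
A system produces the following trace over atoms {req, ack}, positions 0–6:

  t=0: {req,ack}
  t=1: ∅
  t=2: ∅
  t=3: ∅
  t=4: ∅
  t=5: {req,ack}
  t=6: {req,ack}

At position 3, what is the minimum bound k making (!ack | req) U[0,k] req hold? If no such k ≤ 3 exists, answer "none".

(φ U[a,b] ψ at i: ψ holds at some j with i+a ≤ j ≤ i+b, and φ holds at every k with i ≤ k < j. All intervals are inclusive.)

2

Need earliest j ≥ 3 with req, and (!ack | req) at every k in [3,j-1].
  j=3: rhs fails.
  j=4: rhs fails.
  j=5: rhs holds; lhs holds on [3,4]. k = 2.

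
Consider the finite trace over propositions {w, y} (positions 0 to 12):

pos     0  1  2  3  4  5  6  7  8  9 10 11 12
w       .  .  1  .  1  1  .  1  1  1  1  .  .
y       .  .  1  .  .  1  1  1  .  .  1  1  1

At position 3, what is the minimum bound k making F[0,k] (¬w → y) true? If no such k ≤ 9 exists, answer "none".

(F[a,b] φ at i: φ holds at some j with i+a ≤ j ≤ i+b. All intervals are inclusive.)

Scan j = 3,4,… for (¬w → y):
  j=3: fails
  j=4: holds
First hit at j=4, so smallest k = 4-3 = 1.

1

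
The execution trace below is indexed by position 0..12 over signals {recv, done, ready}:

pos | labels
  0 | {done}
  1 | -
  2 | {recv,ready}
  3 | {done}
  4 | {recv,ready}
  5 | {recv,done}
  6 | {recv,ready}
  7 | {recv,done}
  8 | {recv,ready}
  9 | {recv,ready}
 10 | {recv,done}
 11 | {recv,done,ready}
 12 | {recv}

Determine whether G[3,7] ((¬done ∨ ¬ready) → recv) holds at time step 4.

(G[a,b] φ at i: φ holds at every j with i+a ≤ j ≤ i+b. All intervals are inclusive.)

Holds

Check ((¬done ∨ ¬ready) → recv) at every j in [7,11]:
  j=7: antecedent true; consequent true → ✓
  j=8: antecedent true; consequent true → ✓
  j=9: antecedent true; consequent true → ✓
  j=10: antecedent true; consequent true → ✓
  j=11: antecedent false → ✓
All positions satisfy it → formula holds.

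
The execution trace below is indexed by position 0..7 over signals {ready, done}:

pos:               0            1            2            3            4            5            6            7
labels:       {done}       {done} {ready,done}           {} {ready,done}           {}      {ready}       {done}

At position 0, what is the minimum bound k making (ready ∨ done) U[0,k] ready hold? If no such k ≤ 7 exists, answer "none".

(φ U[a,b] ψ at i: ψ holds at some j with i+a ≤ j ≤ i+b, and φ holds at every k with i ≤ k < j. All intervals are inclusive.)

Need earliest j ≥ 0 with ready, and (ready ∨ done) at every k in [0,j-1].
  j=0: rhs fails.
  j=1: rhs fails.
  j=2: rhs holds; lhs holds on [0,1]. k = 2.

2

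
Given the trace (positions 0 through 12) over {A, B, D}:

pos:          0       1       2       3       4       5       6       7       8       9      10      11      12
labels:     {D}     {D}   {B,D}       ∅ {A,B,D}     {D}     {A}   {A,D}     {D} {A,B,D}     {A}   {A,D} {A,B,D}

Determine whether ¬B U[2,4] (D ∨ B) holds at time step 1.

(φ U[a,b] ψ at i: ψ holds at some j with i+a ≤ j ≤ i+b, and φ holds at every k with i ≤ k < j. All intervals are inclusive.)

Need some j in [3,5] with (D ∨ B), and ¬B at every k in [1,j-1].
  j=3: (D ∨ B) false.
  j=4: (D ∨ B) holds, but ¬B fails at k=2 → not this j.
  j=5: (D ∨ B) holds, but ¬B fails at k=2 → not this j.
No j in the window works → until fails.

False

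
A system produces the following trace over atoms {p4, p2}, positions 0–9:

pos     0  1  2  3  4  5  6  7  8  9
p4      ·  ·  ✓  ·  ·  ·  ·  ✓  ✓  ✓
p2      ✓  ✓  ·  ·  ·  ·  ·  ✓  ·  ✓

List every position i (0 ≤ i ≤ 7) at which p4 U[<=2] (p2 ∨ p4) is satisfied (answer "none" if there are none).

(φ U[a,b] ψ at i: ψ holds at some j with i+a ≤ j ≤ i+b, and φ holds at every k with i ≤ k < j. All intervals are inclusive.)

Evaluate at each i in [0,7]:
  i=0: ✓ (rhs at j=0)
  i=1: ✓ (rhs at j=1)
  i=2: ✓ (rhs at j=2)
  i=3: ✗ (no rhs in [3,5])
  i=4: ✗ (no rhs in [4,6])
  i=5: ✗ (lhs fails at k=5 before rhs at j=7)
  i=6: ✗ (lhs fails at k=6 before rhs at j=7)
  i=7: ✓ (rhs at j=7)

0, 1, 2, 7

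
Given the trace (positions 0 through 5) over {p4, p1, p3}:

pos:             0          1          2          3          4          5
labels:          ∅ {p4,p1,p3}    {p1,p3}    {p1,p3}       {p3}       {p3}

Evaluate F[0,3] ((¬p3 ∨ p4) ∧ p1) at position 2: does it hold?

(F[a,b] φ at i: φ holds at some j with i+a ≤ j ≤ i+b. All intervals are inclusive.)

False

Check ((¬p3 ∨ p4) ∧ p1) at each j in [2,5]:
  j=2: false
  j=3: false
  j=4: false
  j=5: false
No position in the window satisfies it → formula fails.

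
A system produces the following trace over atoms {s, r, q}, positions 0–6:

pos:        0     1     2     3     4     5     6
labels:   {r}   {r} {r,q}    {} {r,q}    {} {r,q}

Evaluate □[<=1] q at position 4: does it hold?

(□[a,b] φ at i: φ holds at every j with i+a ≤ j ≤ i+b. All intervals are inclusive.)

Check q at every j in [4,5]:
  j=4: true
  j=5: false
Fails at j=5 → formula fails.

False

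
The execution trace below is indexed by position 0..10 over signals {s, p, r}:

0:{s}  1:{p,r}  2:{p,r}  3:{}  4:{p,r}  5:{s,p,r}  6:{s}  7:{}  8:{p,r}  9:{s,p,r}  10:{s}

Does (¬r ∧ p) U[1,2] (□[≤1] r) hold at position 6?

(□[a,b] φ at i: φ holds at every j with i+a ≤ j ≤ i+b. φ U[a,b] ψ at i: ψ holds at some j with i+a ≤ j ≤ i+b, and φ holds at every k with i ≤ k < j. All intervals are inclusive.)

False

Need some j in [7,8] with □[≤1] r, and (¬r ∧ p) at every k in [6,j-1].
  j=7: □[≤1] r — fails at 7.
  j=8: □[≤1] r holds, but (¬r ∧ p) fails at k=6 → not this j.
No j in the window works → until fails.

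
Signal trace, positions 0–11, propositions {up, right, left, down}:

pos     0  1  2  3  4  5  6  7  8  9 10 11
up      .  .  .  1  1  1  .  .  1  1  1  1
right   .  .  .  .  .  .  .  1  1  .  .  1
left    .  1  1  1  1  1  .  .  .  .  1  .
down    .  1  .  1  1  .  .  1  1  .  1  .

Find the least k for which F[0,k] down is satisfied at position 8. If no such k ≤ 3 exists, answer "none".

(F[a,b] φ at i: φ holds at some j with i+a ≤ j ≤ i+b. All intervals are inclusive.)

0

Scan j = 8,9,… for down:
  j=8: holds
First hit at j=8, so smallest k = 8-8 = 0.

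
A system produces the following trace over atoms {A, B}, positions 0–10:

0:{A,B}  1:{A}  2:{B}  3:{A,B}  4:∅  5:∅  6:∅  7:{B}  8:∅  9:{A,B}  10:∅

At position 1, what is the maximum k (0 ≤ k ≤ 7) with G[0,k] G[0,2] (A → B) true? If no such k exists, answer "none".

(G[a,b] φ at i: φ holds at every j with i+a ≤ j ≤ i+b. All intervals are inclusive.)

G[0,2] (A → B) must hold from j=1 onward; find where it first fails.
  j=1: fails → no k works.

none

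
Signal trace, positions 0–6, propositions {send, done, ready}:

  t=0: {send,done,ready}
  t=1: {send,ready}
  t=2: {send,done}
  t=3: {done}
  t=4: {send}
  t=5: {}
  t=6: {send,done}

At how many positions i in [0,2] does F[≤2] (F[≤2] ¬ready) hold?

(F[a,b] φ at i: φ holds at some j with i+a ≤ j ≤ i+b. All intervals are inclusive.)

3

Evaluate at each i in [0,2]:
  i=0: ✓ (witness j=0)
  i=1: ✓ (witness j=1)
  i=2: ✓ (witness j=2)
Positions where it holds: {0, 1, 2} → 3.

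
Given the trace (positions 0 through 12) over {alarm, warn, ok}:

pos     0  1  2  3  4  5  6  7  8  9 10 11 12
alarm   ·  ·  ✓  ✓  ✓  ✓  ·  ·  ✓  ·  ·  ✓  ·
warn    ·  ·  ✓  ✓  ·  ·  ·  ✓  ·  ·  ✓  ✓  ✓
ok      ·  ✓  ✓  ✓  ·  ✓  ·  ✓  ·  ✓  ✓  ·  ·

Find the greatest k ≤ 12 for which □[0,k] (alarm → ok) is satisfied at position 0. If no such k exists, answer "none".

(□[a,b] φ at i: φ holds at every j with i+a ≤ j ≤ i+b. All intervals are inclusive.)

3

(alarm → ok) must hold from j=0 onward; find where it first fails.
  j=0: holds
  j=1: holds
  j=2: holds
  j=3: holds
  j=4: fails
Holds on [0,3], so largest k = 3.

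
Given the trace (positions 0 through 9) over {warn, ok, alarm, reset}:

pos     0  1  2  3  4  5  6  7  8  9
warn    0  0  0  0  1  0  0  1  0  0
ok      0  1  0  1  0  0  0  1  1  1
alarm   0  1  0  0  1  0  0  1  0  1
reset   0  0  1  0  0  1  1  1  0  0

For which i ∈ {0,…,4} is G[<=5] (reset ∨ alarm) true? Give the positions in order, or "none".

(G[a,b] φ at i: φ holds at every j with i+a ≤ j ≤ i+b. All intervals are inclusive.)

Evaluate at each i in [0,4]:
  i=0: ✗ (fails at j=0)
  i=1: ✗ (fails at j=3)
  i=2: ✗ (fails at j=3)
  i=3: ✗ (fails at j=3)
  i=4: ✗ (fails at j=8)

none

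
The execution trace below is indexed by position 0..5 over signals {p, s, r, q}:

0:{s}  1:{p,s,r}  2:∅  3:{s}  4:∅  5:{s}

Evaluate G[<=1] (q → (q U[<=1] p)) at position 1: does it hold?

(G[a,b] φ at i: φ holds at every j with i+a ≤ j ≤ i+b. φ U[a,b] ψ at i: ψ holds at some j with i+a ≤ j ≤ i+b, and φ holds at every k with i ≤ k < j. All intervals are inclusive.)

Holds

Check (q → (q U[<=1] p)) at every j in [1,2]:
  j=1: antecedent false → ✓
  j=2: antecedent false → ✓
All positions satisfy it → formula holds.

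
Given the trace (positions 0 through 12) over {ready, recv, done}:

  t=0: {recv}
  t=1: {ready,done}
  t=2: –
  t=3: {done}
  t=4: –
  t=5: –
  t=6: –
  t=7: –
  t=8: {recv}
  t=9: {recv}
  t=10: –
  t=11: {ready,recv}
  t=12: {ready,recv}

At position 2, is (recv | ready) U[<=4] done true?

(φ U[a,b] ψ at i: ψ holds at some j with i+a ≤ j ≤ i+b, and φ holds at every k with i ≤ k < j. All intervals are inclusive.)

Need some j in [2,6] with done, and (recv | ready) at every k in [2,j-1].
  j=2: done false.
  j=3: done holds, but (recv | ready) fails at k=2 → not this j.
  j=4: done false.
  j=5: done false.
  j=6: done false.
No j in the window works → until fails.

False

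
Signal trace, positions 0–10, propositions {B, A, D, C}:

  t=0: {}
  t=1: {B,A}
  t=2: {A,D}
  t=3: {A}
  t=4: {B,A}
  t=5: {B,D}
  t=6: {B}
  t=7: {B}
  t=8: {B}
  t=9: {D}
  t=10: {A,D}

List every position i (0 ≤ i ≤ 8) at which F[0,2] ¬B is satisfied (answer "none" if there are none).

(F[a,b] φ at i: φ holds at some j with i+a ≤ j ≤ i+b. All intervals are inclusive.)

0, 1, 2, 3, 7, 8

Evaluate at each i in [0,8]:
  i=0: ✓ (witness j=0)
  i=1: ✓ (witness j=2)
  i=2: ✓ (witness j=2)
  i=3: ✓ (witness j=3)
  i=4: ✗ (none in [4,6])
  i=5: ✗ (none in [5,7])
  i=6: ✗ (none in [6,8])
  i=7: ✓ (witness j=9)
  i=8: ✓ (witness j=9)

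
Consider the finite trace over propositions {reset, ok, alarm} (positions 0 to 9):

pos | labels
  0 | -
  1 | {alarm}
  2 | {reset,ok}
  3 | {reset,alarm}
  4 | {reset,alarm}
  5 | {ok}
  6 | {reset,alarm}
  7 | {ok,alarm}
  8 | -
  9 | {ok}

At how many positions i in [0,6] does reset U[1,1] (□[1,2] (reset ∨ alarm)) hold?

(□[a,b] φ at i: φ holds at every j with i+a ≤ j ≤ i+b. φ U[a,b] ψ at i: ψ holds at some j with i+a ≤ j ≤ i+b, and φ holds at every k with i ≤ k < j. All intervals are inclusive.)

Evaluate at each i in [0,6]:
  i=0: ✗ (lhs fails at k=0 before rhs at j=1)
  i=1: ✗ (lhs fails at k=1 before rhs at j=2)
  i=2: ✗ (no rhs in [3,3])
  i=3: ✗ (no rhs in [4,4])
  i=4: ✓ (rhs at j=5; lhs holds on [4,4])
  i=5: ✗ (no rhs in [6,6])
  i=6: ✗ (no rhs in [7,7])
Positions where it holds: {4} → 1.

1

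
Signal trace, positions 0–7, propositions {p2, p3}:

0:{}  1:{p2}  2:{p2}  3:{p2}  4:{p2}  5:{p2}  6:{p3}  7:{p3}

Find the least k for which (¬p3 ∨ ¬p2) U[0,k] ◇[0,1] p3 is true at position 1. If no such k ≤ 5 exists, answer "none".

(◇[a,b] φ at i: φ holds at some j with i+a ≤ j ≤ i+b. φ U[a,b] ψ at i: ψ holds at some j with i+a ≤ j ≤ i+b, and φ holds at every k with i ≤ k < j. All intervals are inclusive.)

Need earliest j ≥ 1 with ◇[0,1] p3, and (¬p3 ∨ ¬p2) at every k in [1,j-1].
  j=1: rhs fails.
  j=2: rhs fails.
  j=3: rhs fails.
  j=4: rhs fails.
  j=5: rhs holds; lhs holds on [1,4]. k = 4.

4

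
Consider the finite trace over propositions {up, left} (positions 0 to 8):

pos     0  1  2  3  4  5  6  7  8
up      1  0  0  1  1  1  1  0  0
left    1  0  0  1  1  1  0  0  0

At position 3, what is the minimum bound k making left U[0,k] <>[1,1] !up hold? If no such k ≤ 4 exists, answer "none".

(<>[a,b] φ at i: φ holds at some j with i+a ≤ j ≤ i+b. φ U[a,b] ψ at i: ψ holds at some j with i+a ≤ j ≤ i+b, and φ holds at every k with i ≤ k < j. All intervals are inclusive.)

3

Need earliest j ≥ 3 with <>[1,1] !up, and left at every k in [3,j-1].
  j=3: rhs fails.
  j=4: rhs fails.
  j=5: rhs fails.
  j=6: rhs holds; lhs holds on [3,5]. k = 3.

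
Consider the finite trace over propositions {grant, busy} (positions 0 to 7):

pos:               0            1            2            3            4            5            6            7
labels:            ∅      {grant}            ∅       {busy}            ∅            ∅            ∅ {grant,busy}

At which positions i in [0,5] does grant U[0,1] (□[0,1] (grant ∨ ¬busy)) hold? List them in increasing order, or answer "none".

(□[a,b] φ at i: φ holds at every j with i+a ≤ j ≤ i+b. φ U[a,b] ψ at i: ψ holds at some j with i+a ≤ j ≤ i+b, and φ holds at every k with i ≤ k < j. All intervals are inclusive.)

Evaluate at each i in [0,5]:
  i=0: ✓ (rhs at j=0)
  i=1: ✓ (rhs at j=1)
  i=2: ✗ (no rhs in [2,3])
  i=3: ✗ (lhs fails at k=3 before rhs at j=4)
  i=4: ✓ (rhs at j=4)
  i=5: ✓ (rhs at j=5)

0, 1, 4, 5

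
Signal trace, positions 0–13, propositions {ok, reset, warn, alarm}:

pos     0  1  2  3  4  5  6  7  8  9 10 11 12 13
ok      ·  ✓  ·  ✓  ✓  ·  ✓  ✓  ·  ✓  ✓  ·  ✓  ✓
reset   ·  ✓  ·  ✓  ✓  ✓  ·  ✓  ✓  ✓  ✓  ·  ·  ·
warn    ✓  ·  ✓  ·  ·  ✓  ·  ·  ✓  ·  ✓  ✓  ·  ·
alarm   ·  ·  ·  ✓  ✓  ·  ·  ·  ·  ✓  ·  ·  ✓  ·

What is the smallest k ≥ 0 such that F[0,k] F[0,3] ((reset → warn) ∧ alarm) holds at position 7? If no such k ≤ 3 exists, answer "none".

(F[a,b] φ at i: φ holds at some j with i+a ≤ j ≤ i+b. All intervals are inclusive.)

Scan j = 7,8,… for F[0,3] ((reset → warn) ∧ alarm):
  j=7: fails
  j=8: fails
  j=9: holds
First hit at j=9, so smallest k = 9-7 = 2.

2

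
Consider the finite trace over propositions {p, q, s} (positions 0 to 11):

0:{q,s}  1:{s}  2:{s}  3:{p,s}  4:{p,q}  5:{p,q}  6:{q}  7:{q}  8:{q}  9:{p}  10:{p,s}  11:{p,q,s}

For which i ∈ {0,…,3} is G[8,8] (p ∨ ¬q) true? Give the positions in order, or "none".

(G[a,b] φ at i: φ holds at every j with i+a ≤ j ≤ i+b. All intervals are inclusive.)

1, 2, 3

Evaluate at each i in [0,3]:
  i=0: ✗ (fails at j=8)
  i=1: ✓ (all of [9,9])
  i=2: ✓ (all of [10,10])
  i=3: ✓ (all of [11,11])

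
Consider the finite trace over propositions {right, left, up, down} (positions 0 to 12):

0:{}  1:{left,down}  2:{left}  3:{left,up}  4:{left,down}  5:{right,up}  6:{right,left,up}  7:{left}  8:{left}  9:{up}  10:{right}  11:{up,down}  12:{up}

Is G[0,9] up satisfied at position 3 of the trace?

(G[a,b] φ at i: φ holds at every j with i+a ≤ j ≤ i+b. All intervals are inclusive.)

Check up at every j in [3,12]:
  j=3: true
  j=4: false
  j=5: true
  j=6: true
  j=7: false
  j=8: false
  j=9: true
  j=10: false
  j=11: true
  j=12: true
Fails at j=4 → formula fails.

No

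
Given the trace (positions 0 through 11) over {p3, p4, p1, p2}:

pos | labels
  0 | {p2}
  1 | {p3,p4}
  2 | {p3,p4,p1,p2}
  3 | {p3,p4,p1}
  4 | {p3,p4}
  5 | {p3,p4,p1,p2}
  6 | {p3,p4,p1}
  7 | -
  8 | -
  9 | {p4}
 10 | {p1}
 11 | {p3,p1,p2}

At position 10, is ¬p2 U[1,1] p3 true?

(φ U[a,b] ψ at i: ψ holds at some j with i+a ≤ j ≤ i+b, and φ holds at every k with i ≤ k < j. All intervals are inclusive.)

Need some j in [11,11] with p3, and ¬p2 at every k in [10,j-1].
  j=11: p3 holds; ¬p2 holds at every k in [10,10] → satisfied.

True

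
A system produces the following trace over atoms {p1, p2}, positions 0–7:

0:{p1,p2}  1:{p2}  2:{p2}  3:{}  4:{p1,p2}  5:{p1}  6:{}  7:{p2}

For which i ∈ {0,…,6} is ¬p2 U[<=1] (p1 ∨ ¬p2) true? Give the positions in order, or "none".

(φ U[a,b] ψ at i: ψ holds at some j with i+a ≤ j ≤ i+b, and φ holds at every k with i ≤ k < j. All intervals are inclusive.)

0, 3, 4, 5, 6

Evaluate at each i in [0,6]:
  i=0: ✓ (rhs at j=0)
  i=1: ✗ (no rhs in [1,2])
  i=2: ✗ (lhs fails at k=2 before rhs at j=3)
  i=3: ✓ (rhs at j=3)
  i=4: ✓ (rhs at j=4)
  i=5: ✓ (rhs at j=5)
  i=6: ✓ (rhs at j=6)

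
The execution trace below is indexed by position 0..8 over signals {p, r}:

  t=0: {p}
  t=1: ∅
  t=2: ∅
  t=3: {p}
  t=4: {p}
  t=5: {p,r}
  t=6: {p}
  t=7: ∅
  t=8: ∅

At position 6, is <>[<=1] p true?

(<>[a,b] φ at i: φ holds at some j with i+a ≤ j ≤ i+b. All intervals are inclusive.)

Holds

Check p at each j in [6,7]:
  j=6: true
  j=7: false
Found at j=6 → formula holds.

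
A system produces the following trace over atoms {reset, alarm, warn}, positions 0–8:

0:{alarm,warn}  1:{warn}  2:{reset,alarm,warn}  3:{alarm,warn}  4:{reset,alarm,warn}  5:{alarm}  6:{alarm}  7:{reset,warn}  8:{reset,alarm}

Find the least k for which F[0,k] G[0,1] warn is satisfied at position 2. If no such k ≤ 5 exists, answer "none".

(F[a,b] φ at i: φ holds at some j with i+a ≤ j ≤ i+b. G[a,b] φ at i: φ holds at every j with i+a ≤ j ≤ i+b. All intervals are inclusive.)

Scan j = 2,3,… for G[0,1] warn:
  j=2: holds
First hit at j=2, so smallest k = 2-2 = 0.

0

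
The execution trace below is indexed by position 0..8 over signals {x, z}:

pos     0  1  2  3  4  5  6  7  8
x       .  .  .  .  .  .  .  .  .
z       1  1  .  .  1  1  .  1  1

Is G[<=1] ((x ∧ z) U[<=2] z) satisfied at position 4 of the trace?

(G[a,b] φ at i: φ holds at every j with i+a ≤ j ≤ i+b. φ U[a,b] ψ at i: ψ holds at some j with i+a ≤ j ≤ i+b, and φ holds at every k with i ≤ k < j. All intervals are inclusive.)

Holds

Check ((x ∧ z) U[<=2] z) at every j in [4,5]:
  j=4: holds
  j=5: holds
All positions satisfy it → formula holds.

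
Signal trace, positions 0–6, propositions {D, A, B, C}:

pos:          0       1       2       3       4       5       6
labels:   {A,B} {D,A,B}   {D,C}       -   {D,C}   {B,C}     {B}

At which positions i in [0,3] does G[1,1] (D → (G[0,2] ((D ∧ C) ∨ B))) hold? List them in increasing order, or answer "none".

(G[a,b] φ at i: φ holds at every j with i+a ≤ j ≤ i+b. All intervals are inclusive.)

2, 3

Evaluate at each i in [0,3]:
  i=0: ✗ (fails at j=1)
  i=1: ✗ (fails at j=2)
  i=2: ✓ (all of [3,3])
  i=3: ✓ (all of [4,4])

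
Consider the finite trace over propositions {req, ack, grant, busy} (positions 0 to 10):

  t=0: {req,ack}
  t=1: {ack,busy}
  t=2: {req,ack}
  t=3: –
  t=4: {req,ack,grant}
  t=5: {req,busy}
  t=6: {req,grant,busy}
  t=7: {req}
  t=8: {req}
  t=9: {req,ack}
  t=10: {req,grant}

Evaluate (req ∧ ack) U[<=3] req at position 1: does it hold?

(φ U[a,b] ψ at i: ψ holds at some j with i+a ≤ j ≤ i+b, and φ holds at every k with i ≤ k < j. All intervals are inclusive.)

Need some j in [1,4] with req, and (req ∧ ack) at every k in [1,j-1].
  j=1: req false.
  j=2: req holds, but (req ∧ ack) fails at k=1 → not this j.
  j=3: req false.
  j=4: req holds, but (req ∧ ack) fails at k=1 → not this j.
No j in the window works → until fails.

No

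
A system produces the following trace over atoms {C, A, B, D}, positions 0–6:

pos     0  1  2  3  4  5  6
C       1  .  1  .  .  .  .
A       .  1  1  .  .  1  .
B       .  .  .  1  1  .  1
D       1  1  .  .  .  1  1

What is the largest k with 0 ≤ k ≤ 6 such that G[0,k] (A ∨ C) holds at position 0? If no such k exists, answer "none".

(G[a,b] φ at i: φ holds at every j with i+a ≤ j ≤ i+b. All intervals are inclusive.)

2

(A ∨ C) must hold from j=0 onward; find where it first fails.
  j=0: holds
  j=1: holds
  j=2: holds
  j=3: fails
Holds on [0,2], so largest k = 2.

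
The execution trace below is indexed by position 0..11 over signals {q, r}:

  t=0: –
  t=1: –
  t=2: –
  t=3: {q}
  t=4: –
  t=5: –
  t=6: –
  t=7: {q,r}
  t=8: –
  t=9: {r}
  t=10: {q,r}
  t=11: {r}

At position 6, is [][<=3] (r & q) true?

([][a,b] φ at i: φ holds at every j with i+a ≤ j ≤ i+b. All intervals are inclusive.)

No

Check (r & q) at every j in [6,9]:
  j=6: false
  j=7: true
  j=8: false
  j=9: false
Fails at j=6 → formula fails.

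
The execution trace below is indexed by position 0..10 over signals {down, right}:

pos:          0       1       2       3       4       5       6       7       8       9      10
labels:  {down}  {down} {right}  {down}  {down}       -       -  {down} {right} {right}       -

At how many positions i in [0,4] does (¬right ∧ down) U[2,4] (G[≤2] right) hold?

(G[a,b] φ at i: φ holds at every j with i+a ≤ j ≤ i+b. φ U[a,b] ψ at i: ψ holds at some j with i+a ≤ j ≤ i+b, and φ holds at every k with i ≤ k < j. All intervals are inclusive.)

0

Evaluate at each i in [0,4]:
  i=0: ✗ (no rhs in [2,4])
  i=1: ✗ (no rhs in [3,5])
  i=2: ✗ (no rhs in [4,6])
  i=3: ✗ (no rhs in [5,7])
  i=4: ✗ (no rhs in [6,8])
Positions where it holds: {} → 0.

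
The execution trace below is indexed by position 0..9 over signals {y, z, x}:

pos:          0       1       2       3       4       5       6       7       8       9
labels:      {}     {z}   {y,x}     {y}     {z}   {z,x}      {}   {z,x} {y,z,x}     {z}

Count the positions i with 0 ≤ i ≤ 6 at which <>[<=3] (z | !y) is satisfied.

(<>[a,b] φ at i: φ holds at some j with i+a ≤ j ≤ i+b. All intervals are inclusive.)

7

Evaluate at each i in [0,6]:
  i=0: ✓ (witness j=0)
  i=1: ✓ (witness j=1)
  i=2: ✓ (witness j=4)
  i=3: ✓ (witness j=4)
  i=4: ✓ (witness j=4)
  i=5: ✓ (witness j=5)
  i=6: ✓ (witness j=6)
Positions where it holds: {0, 1, 2, 3, 4, 5, 6} → 7.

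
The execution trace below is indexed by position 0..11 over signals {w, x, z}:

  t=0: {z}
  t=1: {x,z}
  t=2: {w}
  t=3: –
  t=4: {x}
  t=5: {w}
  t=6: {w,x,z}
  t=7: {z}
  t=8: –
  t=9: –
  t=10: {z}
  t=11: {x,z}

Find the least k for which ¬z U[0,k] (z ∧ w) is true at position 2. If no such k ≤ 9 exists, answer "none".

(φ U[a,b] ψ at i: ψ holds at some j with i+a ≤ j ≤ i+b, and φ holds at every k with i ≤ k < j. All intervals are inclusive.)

4

Need earliest j ≥ 2 with (z ∧ w), and ¬z at every k in [2,j-1].
  j=2: rhs fails.
  j=3: rhs fails.
  j=4: rhs fails.
  j=5: rhs fails.
  j=6: rhs holds; lhs holds on [2,5]. k = 4.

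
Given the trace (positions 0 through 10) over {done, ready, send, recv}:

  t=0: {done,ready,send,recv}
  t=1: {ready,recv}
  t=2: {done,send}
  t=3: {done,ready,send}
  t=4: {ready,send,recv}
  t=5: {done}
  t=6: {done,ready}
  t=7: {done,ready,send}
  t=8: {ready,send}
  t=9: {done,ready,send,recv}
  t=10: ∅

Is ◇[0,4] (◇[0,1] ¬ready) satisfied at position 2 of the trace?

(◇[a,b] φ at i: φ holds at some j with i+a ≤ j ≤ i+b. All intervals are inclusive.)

Check ◇[0,1] ¬ready at each j in [2,6]:
  j=2: holds (witness at 2)
  j=3: fails (none in [3,4])
  j=4: holds (witness at 5)
  j=5: holds (witness at 5)
  j=6: fails (none in [6,7])
Found at j=2 → formula holds.

Yes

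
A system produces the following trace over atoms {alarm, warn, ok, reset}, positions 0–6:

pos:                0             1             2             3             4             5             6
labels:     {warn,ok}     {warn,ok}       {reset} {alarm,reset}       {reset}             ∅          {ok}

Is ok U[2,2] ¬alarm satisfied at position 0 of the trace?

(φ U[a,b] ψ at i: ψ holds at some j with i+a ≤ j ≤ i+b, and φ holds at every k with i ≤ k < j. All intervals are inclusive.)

Need some j in [2,2] with ¬alarm, and ok at every k in [0,j-1].
  j=2: ¬alarm holds; ok holds at every k in [0,1] → satisfied.

True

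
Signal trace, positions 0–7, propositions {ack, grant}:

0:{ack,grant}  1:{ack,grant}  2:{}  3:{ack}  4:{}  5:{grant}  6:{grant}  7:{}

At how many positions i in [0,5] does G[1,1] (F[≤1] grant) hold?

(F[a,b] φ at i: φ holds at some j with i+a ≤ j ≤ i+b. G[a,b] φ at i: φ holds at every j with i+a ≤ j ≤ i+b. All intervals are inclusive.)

4

Evaluate at each i in [0,5]:
  i=0: ✓ (all of [1,1])
  i=1: ✗ (fails at j=2)
  i=2: ✗ (fails at j=3)
  i=3: ✓ (all of [4,4])
  i=4: ✓ (all of [5,5])
  i=5: ✓ (all of [6,6])
Positions where it holds: {0, 3, 4, 5} → 4.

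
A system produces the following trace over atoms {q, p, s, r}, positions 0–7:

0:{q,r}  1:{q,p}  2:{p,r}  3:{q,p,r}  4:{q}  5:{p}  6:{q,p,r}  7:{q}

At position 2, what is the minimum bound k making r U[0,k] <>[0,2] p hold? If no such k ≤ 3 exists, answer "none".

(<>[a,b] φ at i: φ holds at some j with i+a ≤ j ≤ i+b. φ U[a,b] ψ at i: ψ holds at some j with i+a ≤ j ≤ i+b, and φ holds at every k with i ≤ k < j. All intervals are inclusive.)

Need earliest j ≥ 2 with <>[0,2] p, and r at every k in [2,j-1].
  j=2: rhs holds (empty prefix). k = 0.

0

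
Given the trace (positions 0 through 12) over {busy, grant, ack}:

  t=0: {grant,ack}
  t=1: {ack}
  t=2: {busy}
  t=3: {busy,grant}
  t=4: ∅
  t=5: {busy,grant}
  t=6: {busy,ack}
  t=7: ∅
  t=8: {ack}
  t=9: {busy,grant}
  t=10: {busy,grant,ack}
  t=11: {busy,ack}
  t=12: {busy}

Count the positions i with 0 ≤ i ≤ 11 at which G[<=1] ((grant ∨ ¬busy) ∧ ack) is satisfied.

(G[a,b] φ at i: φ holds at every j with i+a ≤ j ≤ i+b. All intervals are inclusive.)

1

Evaluate at each i in [0,11]:
  i=0: ✓ (all of [0,1])
  i=1: ✗ (fails at j=2)
  i=2: ✗ (fails at j=2)
  i=3: ✗ (fails at j=3)
  i=4: ✗ (fails at j=4)
  i=5: ✗ (fails at j=5)
  i=6: ✗ (fails at j=6)
  i=7: ✗ (fails at j=7)
  i=8: ✗ (fails at j=9)
  i=9: ✗ (fails at j=9)
  i=10: ✗ (fails at j=11)
  i=11: ✗ (fails at j=11)
Positions where it holds: {0} → 1.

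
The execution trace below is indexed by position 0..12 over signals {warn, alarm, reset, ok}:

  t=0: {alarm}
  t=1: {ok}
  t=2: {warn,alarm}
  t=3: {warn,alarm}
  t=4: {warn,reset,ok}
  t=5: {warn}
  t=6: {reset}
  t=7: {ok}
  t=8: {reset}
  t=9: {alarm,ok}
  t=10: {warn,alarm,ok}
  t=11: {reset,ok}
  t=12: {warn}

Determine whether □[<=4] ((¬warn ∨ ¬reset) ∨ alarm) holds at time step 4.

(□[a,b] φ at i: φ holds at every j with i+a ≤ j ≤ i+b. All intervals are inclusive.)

Check ((¬warn ∨ ¬reset) ∨ alarm) at every j in [4,8]:
  j=4: false
  j=5: true
  j=6: true
  j=7: true
  j=8: true
Fails at j=4 → formula fails.

Does not hold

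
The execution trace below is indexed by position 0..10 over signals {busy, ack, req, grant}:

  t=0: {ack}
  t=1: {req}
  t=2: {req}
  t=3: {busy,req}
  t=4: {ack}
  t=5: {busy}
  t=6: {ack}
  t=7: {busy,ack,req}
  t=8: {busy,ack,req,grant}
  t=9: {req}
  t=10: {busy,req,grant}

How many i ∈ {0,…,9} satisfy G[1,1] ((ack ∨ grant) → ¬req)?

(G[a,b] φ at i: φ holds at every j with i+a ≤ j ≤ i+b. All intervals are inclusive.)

Evaluate at each i in [0,9]:
  i=0: ✓ (all of [1,1])
  i=1: ✓ (all of [2,2])
  i=2: ✓ (all of [3,3])
  i=3: ✓ (all of [4,4])
  i=4: ✓ (all of [5,5])
  i=5: ✓ (all of [6,6])
  i=6: ✗ (fails at j=7)
  i=7: ✗ (fails at j=8)
  i=8: ✓ (all of [9,9])
  i=9: ✗ (fails at j=10)
Positions where it holds: {0, 1, 2, 3, 4, 5, 8} → 7.

7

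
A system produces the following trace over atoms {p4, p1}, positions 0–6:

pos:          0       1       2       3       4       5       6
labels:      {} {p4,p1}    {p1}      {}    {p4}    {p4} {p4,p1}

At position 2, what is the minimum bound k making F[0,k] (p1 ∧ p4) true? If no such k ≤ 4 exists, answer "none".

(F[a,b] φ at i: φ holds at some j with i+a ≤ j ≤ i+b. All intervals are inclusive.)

Scan j = 2,3,… for (p1 ∧ p4):
  j=2: fails
  j=3: fails
  j=4: fails
  j=5: fails
  j=6: holds
First hit at j=6, so smallest k = 6-2 = 4.

4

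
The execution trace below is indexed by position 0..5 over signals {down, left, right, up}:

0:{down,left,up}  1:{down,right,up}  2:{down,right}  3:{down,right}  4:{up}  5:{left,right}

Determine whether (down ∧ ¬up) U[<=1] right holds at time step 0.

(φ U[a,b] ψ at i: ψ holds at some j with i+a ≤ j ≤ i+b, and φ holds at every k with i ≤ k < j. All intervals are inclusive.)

Need some j in [0,1] with right, and (down ∧ ¬up) at every k in [0,j-1].
  j=0: right false.
  j=1: right holds, but (down ∧ ¬up) fails at k=0 → not this j.
No j in the window works → until fails.

Does not hold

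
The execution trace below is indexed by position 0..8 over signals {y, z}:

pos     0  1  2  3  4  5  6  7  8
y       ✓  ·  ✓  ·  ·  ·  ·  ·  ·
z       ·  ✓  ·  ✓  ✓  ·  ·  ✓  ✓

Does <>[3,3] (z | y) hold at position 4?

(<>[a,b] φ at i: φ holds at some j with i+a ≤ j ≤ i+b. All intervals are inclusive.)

Holds

Check (z | y) at each j in [7,7]:
  j=7: true
Found at j=7 → formula holds.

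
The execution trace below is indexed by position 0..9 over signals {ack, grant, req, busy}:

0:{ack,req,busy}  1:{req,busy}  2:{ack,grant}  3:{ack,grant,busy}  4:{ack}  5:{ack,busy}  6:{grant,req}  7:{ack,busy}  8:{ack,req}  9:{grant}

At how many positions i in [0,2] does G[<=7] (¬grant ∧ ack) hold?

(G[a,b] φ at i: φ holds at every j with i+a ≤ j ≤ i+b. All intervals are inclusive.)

Evaluate at each i in [0,2]:
  i=0: ✗ (fails at j=1)
  i=1: ✗ (fails at j=1)
  i=2: ✗ (fails at j=2)
Positions where it holds: {} → 0.

0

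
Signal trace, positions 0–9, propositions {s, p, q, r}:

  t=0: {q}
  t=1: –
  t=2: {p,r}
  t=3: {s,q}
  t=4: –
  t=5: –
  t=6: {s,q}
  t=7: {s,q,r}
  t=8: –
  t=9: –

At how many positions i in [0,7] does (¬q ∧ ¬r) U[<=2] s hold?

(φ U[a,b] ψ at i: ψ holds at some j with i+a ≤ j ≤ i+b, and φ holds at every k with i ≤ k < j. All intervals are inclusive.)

5

Evaluate at each i in [0,7]:
  i=0: ✗ (no rhs in [0,2])
  i=1: ✗ (lhs fails at k=2 before rhs at j=3)
  i=2: ✗ (lhs fails at k=2 before rhs at j=3)
  i=3: ✓ (rhs at j=3)
  i=4: ✓ (rhs at j=6; lhs holds on [4,5])
  i=5: ✓ (rhs at j=6; lhs holds on [5,5])
  i=6: ✓ (rhs at j=6)
  i=7: ✓ (rhs at j=7)
Positions where it holds: {3, 4, 5, 6, 7} → 5.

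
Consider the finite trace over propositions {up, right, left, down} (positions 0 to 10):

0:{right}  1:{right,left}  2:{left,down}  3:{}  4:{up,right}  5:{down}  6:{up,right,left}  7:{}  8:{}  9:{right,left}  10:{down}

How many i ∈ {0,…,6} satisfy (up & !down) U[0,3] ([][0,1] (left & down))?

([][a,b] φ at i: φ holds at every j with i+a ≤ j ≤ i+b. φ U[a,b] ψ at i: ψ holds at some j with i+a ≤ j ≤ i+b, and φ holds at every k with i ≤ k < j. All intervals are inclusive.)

Evaluate at each i in [0,6]:
  i=0: ✗ (no rhs in [0,3])
  i=1: ✗ (no rhs in [1,4])
  i=2: ✗ (no rhs in [2,5])
  i=3: ✗ (no rhs in [3,6])
  i=4: ✗ (no rhs in [4,7])
  i=5: ✗ (no rhs in [5,8])
  i=6: ✗ (no rhs in [6,9])
Positions where it holds: {} → 0.

0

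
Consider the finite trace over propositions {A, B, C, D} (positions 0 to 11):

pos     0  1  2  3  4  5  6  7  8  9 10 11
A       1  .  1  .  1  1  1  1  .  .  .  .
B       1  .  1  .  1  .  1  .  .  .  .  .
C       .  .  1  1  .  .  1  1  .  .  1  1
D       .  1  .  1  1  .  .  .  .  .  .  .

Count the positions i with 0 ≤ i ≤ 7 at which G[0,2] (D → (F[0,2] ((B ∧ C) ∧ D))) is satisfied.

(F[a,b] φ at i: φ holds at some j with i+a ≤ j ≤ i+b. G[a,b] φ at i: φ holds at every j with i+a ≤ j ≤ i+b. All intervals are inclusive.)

3

Evaluate at each i in [0,7]:
  i=0: ✗ (fails at j=1)
  i=1: ✗ (fails at j=1)
  i=2: ✗ (fails at j=3)
  i=3: ✗ (fails at j=3)
  i=4: ✗ (fails at j=4)
  i=5: ✓ (all of [5,7])
  i=6: ✓ (all of [6,8])
  i=7: ✓ (all of [7,9])
Positions where it holds: {5, 6, 7} → 3.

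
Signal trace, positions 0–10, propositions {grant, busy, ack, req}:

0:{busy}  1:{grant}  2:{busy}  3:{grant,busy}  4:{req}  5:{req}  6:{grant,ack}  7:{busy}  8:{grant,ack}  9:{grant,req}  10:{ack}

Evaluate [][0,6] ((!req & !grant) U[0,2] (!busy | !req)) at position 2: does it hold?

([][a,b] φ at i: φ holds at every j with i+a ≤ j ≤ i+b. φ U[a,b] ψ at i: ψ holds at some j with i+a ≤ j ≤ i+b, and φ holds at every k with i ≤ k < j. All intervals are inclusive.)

Check ((!req & !grant) U[0,2] (!busy | !req)) at every j in [2,8]:
  j=2: holds
  j=3: holds
  j=4: holds
  j=5: holds
  j=6: holds
  j=7: holds
  j=8: holds
All positions satisfy it → formula holds.

Holds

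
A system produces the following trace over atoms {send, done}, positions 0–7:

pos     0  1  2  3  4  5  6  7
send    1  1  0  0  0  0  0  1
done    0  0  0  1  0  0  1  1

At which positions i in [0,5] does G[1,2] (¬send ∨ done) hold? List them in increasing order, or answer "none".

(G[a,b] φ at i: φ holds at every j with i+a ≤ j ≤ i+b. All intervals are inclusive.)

1, 2, 3, 4, 5

Evaluate at each i in [0,5]:
  i=0: ✗ (fails at j=1)
  i=1: ✓ (all of [2,3])
  i=2: ✓ (all of [3,4])
  i=3: ✓ (all of [4,5])
  i=4: ✓ (all of [5,6])
  i=5: ✓ (all of [6,7])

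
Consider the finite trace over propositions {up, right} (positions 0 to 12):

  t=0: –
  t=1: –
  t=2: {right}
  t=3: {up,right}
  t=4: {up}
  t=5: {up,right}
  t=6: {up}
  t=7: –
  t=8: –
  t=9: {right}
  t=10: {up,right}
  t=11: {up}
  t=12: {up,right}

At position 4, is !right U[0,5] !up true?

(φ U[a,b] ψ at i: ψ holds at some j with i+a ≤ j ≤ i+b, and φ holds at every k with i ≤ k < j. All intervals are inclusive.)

Need some j in [4,9] with !up, and !right at every k in [4,j-1].
  j=4: !up false.
  j=5: !up false.
  j=6: !up false.
  j=7: !up holds, but !right fails at k=5 → not this j.
  j=8: !up holds, but !right fails at k=5 → not this j.
  j=9: !up holds, but !right fails at k=5 → not this j.
No j in the window works → until fails.

No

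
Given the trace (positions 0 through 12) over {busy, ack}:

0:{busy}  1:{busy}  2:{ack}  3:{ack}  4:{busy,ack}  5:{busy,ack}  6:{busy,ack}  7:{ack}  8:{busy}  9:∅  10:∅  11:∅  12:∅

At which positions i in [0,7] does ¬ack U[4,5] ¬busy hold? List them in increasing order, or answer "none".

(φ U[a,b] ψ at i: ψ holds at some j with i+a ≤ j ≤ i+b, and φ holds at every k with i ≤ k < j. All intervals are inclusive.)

none

Evaluate at each i in [0,7]:
  i=0: ✗ (no rhs in [4,5])
  i=1: ✗ (no rhs in [5,6])
  i=2: ✗ (lhs fails at k=2 before rhs at j=7)
  i=3: ✗ (lhs fails at k=3 before rhs at j=7)
  i=4: ✗ (lhs fails at k=4 before rhs at j=9)
  i=5: ✗ (lhs fails at k=5 before rhs at j=9)
  i=6: ✗ (lhs fails at k=6 before rhs at j=10)
  i=7: ✗ (lhs fails at k=7 before rhs at j=11)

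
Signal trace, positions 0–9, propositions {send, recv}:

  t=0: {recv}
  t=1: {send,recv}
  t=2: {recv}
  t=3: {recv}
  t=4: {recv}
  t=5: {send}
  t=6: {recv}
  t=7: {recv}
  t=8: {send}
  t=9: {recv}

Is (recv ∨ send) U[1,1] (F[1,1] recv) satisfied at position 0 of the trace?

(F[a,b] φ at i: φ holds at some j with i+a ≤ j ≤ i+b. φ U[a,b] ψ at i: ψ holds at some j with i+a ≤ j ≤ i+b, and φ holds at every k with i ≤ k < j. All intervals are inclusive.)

True

Need some j in [1,1] with F[1,1] recv, and (recv ∨ send) at every k in [0,j-1].
  j=1: F[1,1] recv holds; (recv ∨ send) holds at every k in [0,0] → satisfied.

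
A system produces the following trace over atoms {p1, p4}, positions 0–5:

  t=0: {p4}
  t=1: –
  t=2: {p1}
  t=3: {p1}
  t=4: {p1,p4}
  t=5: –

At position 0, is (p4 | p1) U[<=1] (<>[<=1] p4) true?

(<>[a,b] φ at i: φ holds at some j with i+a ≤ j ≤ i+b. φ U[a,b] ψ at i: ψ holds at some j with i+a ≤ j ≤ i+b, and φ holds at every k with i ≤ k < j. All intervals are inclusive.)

Need some j in [0,1] with <>[<=1] p4, and (p4 | p1) at every k in [0,j-1].
  j=0: <>[<=1] p4 holds; no prefix to check → satisfied.

True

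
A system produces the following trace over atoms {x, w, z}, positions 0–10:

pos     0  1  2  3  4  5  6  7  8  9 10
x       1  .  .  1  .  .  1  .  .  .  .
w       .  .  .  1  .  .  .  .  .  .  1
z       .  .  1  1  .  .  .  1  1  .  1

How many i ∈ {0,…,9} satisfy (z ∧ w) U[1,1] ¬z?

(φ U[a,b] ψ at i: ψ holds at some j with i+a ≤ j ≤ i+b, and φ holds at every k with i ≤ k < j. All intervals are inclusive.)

Evaluate at each i in [0,9]:
  i=0: ✗ (lhs fails at k=0 before rhs at j=1)
  i=1: ✗ (no rhs in [2,2])
  i=2: ✗ (no rhs in [3,3])
  i=3: ✓ (rhs at j=4; lhs holds on [3,3])
  i=4: ✗ (lhs fails at k=4 before rhs at j=5)
  i=5: ✗ (lhs fails at k=5 before rhs at j=6)
  i=6: ✗ (no rhs in [7,7])
  i=7: ✗ (no rhs in [8,8])
  i=8: ✗ (lhs fails at k=8 before rhs at j=9)
  i=9: ✗ (no rhs in [10,10])
Positions where it holds: {3} → 1.

1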